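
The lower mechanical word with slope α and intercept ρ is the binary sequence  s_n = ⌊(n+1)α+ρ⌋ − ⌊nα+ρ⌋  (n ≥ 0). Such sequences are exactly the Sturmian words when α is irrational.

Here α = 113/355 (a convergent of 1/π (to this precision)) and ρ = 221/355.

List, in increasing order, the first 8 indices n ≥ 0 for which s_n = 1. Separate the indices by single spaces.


n=0: ⌊334/355⌋−⌊221/355⌋ = 0−0 = 0
n=1: ⌊447/355⌋−⌊334/355⌋ = 1−0 = 1  ← one
n=2: ⌊560/355⌋−⌊447/355⌋ = 1−1 = 0
n=3: ⌊673/355⌋−⌊560/355⌋ = 1−1 = 0
n=4: ⌊786/355⌋−⌊673/355⌋ = 2−1 = 1  ← one
n=5: ⌊899/355⌋−⌊786/355⌋ = 2−2 = 0
n=6: ⌊1012/355⌋−⌊899/355⌋ = 2−2 = 0
n=7: ⌊1125/355⌋−⌊1012/355⌋ = 3−2 = 1  ← one
n=8: ⌊1238/355⌋−⌊1125/355⌋ = 3−3 = 0
n=9: ⌊1351/355⌋−⌊1238/355⌋ = 3−3 = 0
n=10: ⌊1464/355⌋−⌊1351/355⌋ = 4−3 = 1  ← one
n=11: ⌊1577/355⌋−⌊1464/355⌋ = 4−4 = 0
n=12: ⌊1690/355⌋−⌊1577/355⌋ = 4−4 = 0
n=13: ⌊1803/355⌋−⌊1690/355⌋ = 5−4 = 1  ← one
n=14: ⌊1916/355⌋−⌊1803/355⌋ = 5−5 = 0
n=15: ⌊2029/355⌋−⌊1916/355⌋ = 5−5 = 0
n=16: ⌊2142/355⌋−⌊2029/355⌋ = 6−5 = 1  ← one
n=17: ⌊2255/355⌋−⌊2142/355⌋ = 6−6 = 0
n=18: ⌊2368/355⌋−⌊2255/355⌋ = 6−6 = 0
n=19: ⌊2481/355⌋−⌊2368/355⌋ = 6−6 = 0
n=20: ⌊2594/355⌋−⌊2481/355⌋ = 7−6 = 1  ← one
n=21: ⌊2707/355⌋−⌊2594/355⌋ = 7−7 = 0
n=22: ⌊2820/355⌋−⌊2707/355⌋ = 7−7 = 0
n=23: ⌊2933/355⌋−⌊2820/355⌋ = 8−7 = 1  ← one
positions of the first 8 ones: 1 4 7 10 13 16 20 23

1 4 7 10 13 16 20 23


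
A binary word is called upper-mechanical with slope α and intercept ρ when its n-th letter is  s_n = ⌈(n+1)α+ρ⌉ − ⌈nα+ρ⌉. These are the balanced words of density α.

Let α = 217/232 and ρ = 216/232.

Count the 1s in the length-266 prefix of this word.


#1s = Σ_{n=0}^{265} s_n = Σ_{n=0}^{265} (⌈(n+1)α+ρ⌉ − ⌈nα+ρ⌉)
the sum telescopes: every ⌈nα+ρ⌉ with 0 < n < 266 appears once with + and once with −, leaving ⌈266α+ρ⌉ − ⌈0·α+ρ⌉
266α + ρ = (266·217 + 216) / 232 = 57938/232
ρ = 216/232
⌈57938/232⌉ = 250,  ⌈216/232⌉ = 1
#1s = 250 − 1 = 249

249


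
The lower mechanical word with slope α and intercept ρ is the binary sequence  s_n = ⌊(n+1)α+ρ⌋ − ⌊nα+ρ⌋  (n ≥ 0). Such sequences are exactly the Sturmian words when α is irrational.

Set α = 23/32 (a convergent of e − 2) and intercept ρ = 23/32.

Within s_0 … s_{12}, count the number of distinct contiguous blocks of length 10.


4

t_n = ⌊(n·23+23)/32⌋ for n = 0 … 13:
  n=0…9: ⌊23/32⌋=0 ⌊46/32⌋=1 ⌊69/32⌋=2 ⌊92/32⌋=2 ⌊115/32⌋=3 ⌊138/32⌋=4 ⌊161/32⌋=5 ⌊184/32⌋=5 ⌊207/32⌋=6 ⌊230/32⌋=7
  n=10…13: ⌊253/32⌋=7 ⌊276/32⌋=8 ⌊299/32⌋=9 ⌊322/32⌋=10
s_n = t_(n+1) − t_n for n = 0 … 12 gives
prefix = 1101110110111
slide a length-10 window over [0..9] … [3..12] (4 windows); first occurrence of each distinct factor:
  [  0..  9] 1101110110
  [  1.. 10] 1011101101
  [  2.. 11] 0111011011
  [  3.. 12] 1110110111
distinct factors: {0111011011, 1011101101, 1101110110, 1110110111}
count = 4  (Sturmian bound for length 10 is 11)


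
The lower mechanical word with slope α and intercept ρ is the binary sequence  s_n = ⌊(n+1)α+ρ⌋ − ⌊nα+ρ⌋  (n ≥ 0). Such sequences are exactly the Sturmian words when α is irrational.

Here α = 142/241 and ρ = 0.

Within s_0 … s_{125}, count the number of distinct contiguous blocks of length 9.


t_n = ⌊(n·142)/241⌋ for n = 0 … 126:
  n=0…9: ⌊0/241⌋=0 ⌊142/241⌋=0 ⌊284/241⌋=1 ⌊426/241⌋=1 ⌊568/241⌋=2 ⌊710/241⌋=2 ⌊852/241⌋=3 ⌊994/241⌋=4 ⌊1136/241⌋=4 ⌊1278/241⌋=5
  n=10…19: ⌊1420/241⌋=5 ⌊1562/241⌋=6 ⌊1704/241⌋=7 ⌊1846/241⌋=7 ⌊1988/241⌋=8 ⌊2130/241⌋=8 ⌊2272/241⌋=9 ⌊2414/241⌋=10 ⌊2556/241⌋=10 ⌊2698/241⌋=11
  n=20…29: ⌊2840/241⌋=11 ⌊2982/241⌋=12 ⌊3124/241⌋=12 ⌊3266/241⌋=13 ⌊3408/241⌋=14 ⌊3550/241⌋=14 ⌊3692/241⌋=15 ⌊3834/241⌋=15 ⌊3976/241⌋=16 ⌊4118/241⌋=17
  n=30…39: ⌊4260/241⌋=17 ⌊4402/241⌋=18 ⌊4544/241⌋=18 ⌊4686/241⌋=19 ⌊4828/241⌋=20 ⌊4970/241⌋=20 ⌊5112/241⌋=21 ⌊5254/241⌋=21 ⌊5396/241⌋=22 ⌊5538/241⌋=22
  n=40…49: ⌊5680/241⌋=23 ⌊5822/241⌋=24 ⌊5964/241⌋=24 ⌊6106/241⌋=25 ⌊6248/241⌋=25 ⌊6390/241⌋=26 ⌊6532/241⌋=27 ⌊6674/241⌋=27 ⌊6816/241⌋=28 ⌊6958/241⌋=28
  n=50…59: ⌊7100/241⌋=29 ⌊7242/241⌋=30 ⌊7384/241⌋=30 ⌊7526/241⌋=31 ⌊7668/241⌋=31 ⌊7810/241⌋=32 ⌊7952/241⌋=32 ⌊8094/241⌋=33 ⌊8236/241⌋=34 ⌊8378/241⌋=34
  n=60…69: ⌊8520/241⌋=35 ⌊8662/241⌋=35 ⌊8804/241⌋=36 ⌊8946/241⌋=37 ⌊9088/241⌋=37 ⌊9230/241⌋=38 ⌊9372/241⌋=38 ⌊9514/241⌋=39 ⌊9656/241⌋=40 ⌊9798/241⌋=40
  n=70…79: ⌊9940/241⌋=41 ⌊10082/241⌋=41 ⌊10224/241⌋=42 ⌊10366/241⌋=43 ⌊10508/241⌋=43 ⌊10650/241⌋=44 ⌊10792/241⌋=44 ⌊10934/241⌋=45 ⌊11076/241⌋=45 ⌊11218/241⌋=46
  n=80…89: ⌊11360/241⌋=47 ⌊11502/241⌋=47 ⌊11644/241⌋=48 ⌊11786/241⌋=48 ⌊11928/241⌋=49 ⌊12070/241⌋=50 ⌊12212/241⌋=50 ⌊12354/241⌋=51 ⌊12496/241⌋=51 ⌊12638/241⌋=52
  n=90…99: ⌊12780/241⌋=53 ⌊12922/241⌋=53 ⌊13064/241⌋=54 ⌊13206/241⌋=54 ⌊13348/241⌋=55 ⌊13490/241⌋=55 ⌊13632/241⌋=56 ⌊13774/241⌋=57 ⌊13916/241⌋=57 ⌊14058/241⌋=58
  n=100…109: ⌊14200/241⌋=58 ⌊14342/241⌋=59 ⌊14484/241⌋=60 ⌊14626/241⌋=60 ⌊14768/241⌋=61 ⌊14910/241⌋=61 ⌊15052/241⌋=62 ⌊15194/241⌋=63 ⌊15336/241⌋=63 ⌊15478/241⌋=64
  n=110…119: ⌊15620/241⌋=64 ⌊15762/241⌋=65 ⌊15904/241⌋=65 ⌊16046/241⌋=66 ⌊16188/241⌋=67 ⌊16330/241⌋=67 ⌊16472/241⌋=68 ⌊16614/241⌋=68 ⌊16756/241⌋=69 ⌊16898/241⌋=70
  n=120…126: ⌊17040/241⌋=70 ⌊17182/241⌋=71 ⌊17324/241⌋=71 ⌊17466/241⌋=72 ⌊17608/241⌋=73 ⌊17750/241⌋=73 ⌊17892/241⌋=74
s_n = t_(n+1) − t_n for n = 0 … 125 gives
prefix = 010101101011010110101011010110101101010110101101011010101101011010110101101010110101101011010101101011010110101011010110101101
slide a length-9 window over [0..8] … [117..125] (118 windows); first occurrence of each distinct factor:
  [  0..  8] 010101101
  [  1..  9] 101011010
  [  2.. 10] 010110101
  [  3.. 11] 101101011
  [  4.. 12] 011010110
  [  5.. 13] 110101101
  [ 13.. 21] 101101010
  [ 14.. 22] 011010101
  [ 15.. 23] 110101011
  [ 16.. 24] 101010110
  (the other 108 windows repeat one of these)
distinct factors: {010101101, 010110101, 011010101, 011010110, 101010110, 101011010, 101101010, 101101011, 110101011, 110101101}
count = 10  (Sturmian bound for length 9 is 10)

10


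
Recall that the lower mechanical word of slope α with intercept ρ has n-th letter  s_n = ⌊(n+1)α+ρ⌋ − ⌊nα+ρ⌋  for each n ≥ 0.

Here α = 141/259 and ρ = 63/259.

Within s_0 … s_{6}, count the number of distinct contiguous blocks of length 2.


3

t_n = ⌊(n·141+63)/259⌋ for n = 0 … 7:
  n=0…7: ⌊63/259⌋=0 ⌊204/259⌋=0 ⌊345/259⌋=1 ⌊486/259⌋=1 ⌊627/259⌋=2 ⌊768/259⌋=2 ⌊909/259⌋=3 ⌊1050/259⌋=4
s_n = t_(n+1) − t_n for n = 0 … 6 gives
prefix = 0101011
slide a length-2 window over [0..1] … [5..6] (6 windows); first occurrence of each distinct factor:
  [  0..  1] 01
  [  1..  2] 10
  [  5..  6] 11
  (the other 3 windows repeat one of these)
distinct factors: {01, 10, 11}
count = 3  (Sturmian bound for length 2 is 3)


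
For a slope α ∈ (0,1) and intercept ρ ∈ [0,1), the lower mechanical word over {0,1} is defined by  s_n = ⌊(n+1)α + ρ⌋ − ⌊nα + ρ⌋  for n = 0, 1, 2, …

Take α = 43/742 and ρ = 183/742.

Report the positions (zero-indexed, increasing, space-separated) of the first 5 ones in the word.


12 30 47 64 82

n=0: ⌊226/742⌋−⌊183/742⌋ = 0−0 = 0
n=1: ⌊269/742⌋−⌊226/742⌋ = 0−0 = 0
  …
n=12: ⌊742/742⌋−⌊699/742⌋ = 1−0 = 1  ← one
n=13: ⌊785/742⌋−⌊742/742⌋ = 1−1 = 0
n=14: ⌊828/742⌋−⌊785/742⌋ = 1−1 = 0
  …
n=30: ⌊1516/742⌋−⌊1473/742⌋ = 2−1 = 1  ← one
n=31: ⌊1559/742⌋−⌊1516/742⌋ = 2−2 = 0
n=32: ⌊1602/742⌋−⌊1559/742⌋ = 2−2 = 0
  …
n=47: ⌊2247/742⌋−⌊2204/742⌋ = 3−2 = 1  ← one
n=48: ⌊2290/742⌋−⌊2247/742⌋ = 3−3 = 0
n=49: ⌊2333/742⌋−⌊2290/742⌋ = 3−3 = 0
  …
n=64: ⌊2978/742⌋−⌊2935/742⌋ = 4−3 = 1  ← one
n=65: ⌊3021/742⌋−⌊2978/742⌋ = 4−4 = 0
n=66: ⌊3064/742⌋−⌊3021/742⌋ = 4−4 = 0
  …
n=82: ⌊3752/742⌋−⌊3709/742⌋ = 5−4 = 1  ← one
positions of the first 5 ones: 12 30 47 64 82


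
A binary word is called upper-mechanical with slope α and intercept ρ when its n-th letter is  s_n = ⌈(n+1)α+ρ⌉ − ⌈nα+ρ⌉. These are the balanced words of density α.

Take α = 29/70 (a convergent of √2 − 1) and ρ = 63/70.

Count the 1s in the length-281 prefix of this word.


#1s = Σ_{n=0}^{280} s_n = Σ_{n=0}^{280} (⌈(n+1)α+ρ⌉ − ⌈nα+ρ⌉)
the sum telescopes: every ⌈nα+ρ⌉ with 0 < n < 281 appears once with + and once with −, leaving ⌈281α+ρ⌉ − ⌈0·α+ρ⌉
281α + ρ = (281·29 + 63) / 70 = 8212/70
ρ = 63/70
⌈8212/70⌉ = 118,  ⌈63/70⌉ = 1
#1s = 118 − 1 = 117

117


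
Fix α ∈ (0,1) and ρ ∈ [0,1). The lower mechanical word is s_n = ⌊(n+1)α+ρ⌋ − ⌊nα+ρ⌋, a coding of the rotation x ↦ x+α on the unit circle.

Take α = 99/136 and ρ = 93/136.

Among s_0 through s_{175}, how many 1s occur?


#1s = Σ_{n=0}^{175} s_n = Σ_{n=0}^{175} (⌊(n+1)α+ρ⌋ − ⌊nα+ρ⌋)
the sum telescopes: every ⌊nα+ρ⌋ with 0 < n < 176 appears once with + and once with −, leaving ⌊176α+ρ⌋ − ⌊0·α+ρ⌋
176α + ρ = (176·99 + 93) / 136 = 17517/136
ρ = 93/136
⌊17517/136⌋ = 128,  ⌊93/136⌋ = 0
#1s = 128 − 0 = 128

128


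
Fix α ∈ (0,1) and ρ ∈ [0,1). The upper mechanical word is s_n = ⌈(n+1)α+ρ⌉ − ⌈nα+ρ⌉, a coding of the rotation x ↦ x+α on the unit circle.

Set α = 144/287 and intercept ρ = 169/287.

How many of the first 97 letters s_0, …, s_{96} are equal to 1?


#1s = Σ_{n=0}^{96} s_n = Σ_{n=0}^{96} (⌈(n+1)α+ρ⌉ − ⌈nα+ρ⌉)
the sum telescopes: every ⌈nα+ρ⌉ with 0 < n < 97 appears once with + and once with −, leaving ⌈97α+ρ⌉ − ⌈0·α+ρ⌉
97α + ρ = (97·144 + 169) / 287 = 14137/287
ρ = 169/287
⌈14137/287⌉ = 50,  ⌈169/287⌉ = 1
#1s = 50 − 1 = 49

49


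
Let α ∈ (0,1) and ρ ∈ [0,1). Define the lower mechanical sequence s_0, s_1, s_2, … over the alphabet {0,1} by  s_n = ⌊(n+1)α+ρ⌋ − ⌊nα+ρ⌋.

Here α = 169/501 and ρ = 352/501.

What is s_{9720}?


(n+1)α + ρ = (9721·169 + 352) / 501 = 1643201/501
nα + ρ     = (9720·169 + 352) / 501 = 1643032/501
⌊1643201/501⌋ = 3279,  ⌊1643032/501⌋ = 3279
s_{9720} = 3279 − 3279 = 0

0


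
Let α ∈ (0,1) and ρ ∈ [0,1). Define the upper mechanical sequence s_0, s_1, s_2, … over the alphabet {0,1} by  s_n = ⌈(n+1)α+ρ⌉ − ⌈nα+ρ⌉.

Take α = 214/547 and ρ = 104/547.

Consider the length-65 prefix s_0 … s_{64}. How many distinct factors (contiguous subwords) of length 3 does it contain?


4

t_n = ⌈(n·214+104)/547⌉ for n = 0 … 65:
  n=0…9: ⌈104/547⌉=1 ⌈318/547⌉=1 ⌈532/547⌉=1 ⌈746/547⌉=2 ⌈960/547⌉=2 ⌈1174/547⌉=3 ⌈1388/547⌉=3 ⌈1602/547⌉=3 ⌈1816/547⌉=4 ⌈2030/547⌉=4
  n=10…19: ⌈2244/547⌉=5 ⌈2458/547⌉=5 ⌈2672/547⌉=5 ⌈2886/547⌉=6 ⌈3100/547⌉=6 ⌈3314/547⌉=7 ⌈3528/547⌉=7 ⌈3742/547⌉=7 ⌈3956/547⌉=8 ⌈4170/547⌉=8
  n=20…29: ⌈4384/547⌉=9 ⌈4598/547⌉=9 ⌈4812/547⌉=9 ⌈5026/547⌉=10 ⌈5240/547⌉=10 ⌈5454/547⌉=10 ⌈5668/547⌉=11 ⌈5882/547⌉=11 ⌈6096/547⌉=12 ⌈6310/547⌉=12
  n=30…39: ⌈6524/547⌉=12 ⌈6738/547⌉=13 ⌈6952/547⌉=13 ⌈7166/547⌉=14 ⌈7380/547⌉=14 ⌈7594/547⌉=14 ⌈7808/547⌉=15 ⌈8022/547⌉=15 ⌈8236/547⌉=16 ⌈8450/547⌉=16
  n=40…49: ⌈8664/547⌉=16 ⌈8878/547⌉=17 ⌈9092/547⌉=17 ⌈9306/547⌉=18 ⌈9520/547⌉=18 ⌈9734/547⌉=18 ⌈9948/547⌉=19 ⌈10162/547⌉=19 ⌈10376/547⌉=19 ⌈10590/547⌉=20
  n=50…59: ⌈10804/547⌉=20 ⌈11018/547⌉=21 ⌈11232/547⌉=21 ⌈11446/547⌉=21 ⌈11660/547⌉=22 ⌈11874/547⌉=22 ⌈12088/547⌉=23 ⌈12302/547⌉=23 ⌈12516/547⌉=23 ⌈12730/547⌉=24
  n=60…65: ⌈12944/547⌉=24 ⌈13158/547⌉=25 ⌈13372/547⌉=25 ⌈13586/547⌉=25 ⌈13800/547⌉=26 ⌈14014/547⌉=26
s_n = t_(n+1) − t_n for n = 0 … 64 gives
prefix = 00101001010010100101001001010010100101001010010010100101001010010
slide a length-3 window over [0..2] … [62..64] (63 windows); first occurrence of each distinct factor:
  [  0..  2] 001
  [  1..  3] 010
  [  2..  4] 101
  [  4..  6] 100
  (the other 59 windows repeat one of these)
distinct factors: {001, 010, 100, 101}
count = 4  (Sturmian bound for length 3 is 4)


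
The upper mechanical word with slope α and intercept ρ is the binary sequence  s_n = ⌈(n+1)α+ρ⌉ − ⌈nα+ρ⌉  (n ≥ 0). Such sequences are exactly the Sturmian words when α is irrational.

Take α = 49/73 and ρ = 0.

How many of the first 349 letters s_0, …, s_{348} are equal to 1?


235

#1s = Σ_{n=0}^{348} s_n = Σ_{n=0}^{348} (⌈(n+1)α+ρ⌉ − ⌈nα+ρ⌉)
the sum telescopes: every ⌈nα+ρ⌉ with 0 < n < 349 appears once with + and once with −, leaving ⌈349α+ρ⌉ − ⌈0·α+ρ⌉
349α + ρ = (349·49) / 73 = 17101/73
ρ = 0/73
⌈17101/73⌉ = 235,  ⌈0/73⌉ = 0
#1s = 235 − 0 = 235


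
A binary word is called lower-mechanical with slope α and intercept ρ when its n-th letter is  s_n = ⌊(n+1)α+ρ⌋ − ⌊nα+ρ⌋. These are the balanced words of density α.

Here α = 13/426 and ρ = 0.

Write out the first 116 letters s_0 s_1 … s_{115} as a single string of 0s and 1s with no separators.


n=0: ⌊(1·13)/426⌋ − ⌊(0·13)/426⌋ = ⌊13/426⌋ − ⌊0/426⌋ = 0 − 0 = 0
n=1: ⌊(2·13)/426⌋ − ⌊(1·13)/426⌋ = ⌊26/426⌋ − ⌊13/426⌋ = 0 − 0 = 0
n=2: ⌊(3·13)/426⌋ − ⌊(2·13)/426⌋ = ⌊39/426⌋ − ⌊26/426⌋ = 0 − 0 = 0
n=3: ⌊(4·13)/426⌋ − ⌊(3·13)/426⌋ = ⌊52/426⌋ − ⌊39/426⌋ = 0 − 0 = 0
n=4: ⌊(5·13)/426⌋ − ⌊(4·13)/426⌋ = ⌊65/426⌋ − ⌊52/426⌋ = 0 − 0 = 0
n=5: ⌊(6·13)/426⌋ − ⌊(5·13)/426⌋ = ⌊78/426⌋ − ⌊65/426⌋ = 0 − 0 = 0
n=6: ⌊(7·13)/426⌋ − ⌊(6·13)/426⌋ = ⌊91/426⌋ − ⌊78/426⌋ = 0 − 0 = 0
n=7: ⌊(8·13)/426⌋ − ⌊(7·13)/426⌋ = ⌊104/426⌋ − ⌊91/426⌋ = 0 − 0 = 0
n=8: ⌊(9·13)/426⌋ − ⌊(8·13)/426⌋ = ⌊117/426⌋ − ⌊104/426⌋ = 0 − 0 = 0
n=9: ⌊(10·13)/426⌋ − ⌊(9·13)/426⌋ = ⌊130/426⌋ − ⌊117/426⌋ = 0 − 0 = 0
n=10: ⌊(11·13)/426⌋ − ⌊(10·13)/426⌋ = ⌊143/426⌋ − ⌊130/426⌋ = 0 − 0 = 0
n=11: ⌊(12·13)/426⌋ − ⌊(11·13)/426⌋ = ⌊156/426⌋ − ⌊143/426⌋ = 0 − 0 = 0
n=12: ⌊(13·13)/426⌋ − ⌊(12·13)/426⌋ = ⌊169/426⌋ − ⌊156/426⌋ = 0 − 0 = 0
n=13: ⌊(14·13)/426⌋ − ⌊(13·13)/426⌋ = ⌊182/426⌋ − ⌊169/426⌋ = 0 − 0 = 0
n=14: ⌊(15·13)/426⌋ − ⌊(14·13)/426⌋ = ⌊195/426⌋ − ⌊182/426⌋ = 0 − 0 = 0
n=15: ⌊(16·13)/426⌋ − ⌊(15·13)/426⌋ = ⌊208/426⌋ − ⌊195/426⌋ = 0 − 0 = 0
n=16: ⌊(17·13)/426⌋ − ⌊(16·13)/426⌋ = ⌊221/426⌋ − ⌊208/426⌋ = 0 − 0 = 0
n=17: ⌊(18·13)/426⌋ − ⌊(17·13)/426⌋ = ⌊234/426⌋ − ⌊221/426⌋ = 0 − 0 = 0
n=18: ⌊(19·13)/426⌋ − ⌊(18·13)/426⌋ = ⌊247/426⌋ − ⌊234/426⌋ = 0 − 0 = 0
n=19: ⌊(20·13)/426⌋ − ⌊(19·13)/426⌋ = ⌊260/426⌋ − ⌊247/426⌋ = 0 − 0 = 0
n=20: ⌊(21·13)/426⌋ − ⌊(20·13)/426⌋ = ⌊273/426⌋ − ⌊260/426⌋ = 0 − 0 = 0
n=21: ⌊(22·13)/426⌋ − ⌊(21·13)/426⌋ = ⌊286/426⌋ − ⌊273/426⌋ = 0 − 0 = 0
n=22: ⌊(23·13)/426⌋ − ⌊(22·13)/426⌋ = ⌊299/426⌋ − ⌊286/426⌋ = 0 − 0 = 0
n=23: ⌊(24·13)/426⌋ − ⌊(23·13)/426⌋ = ⌊312/426⌋ − ⌊299/426⌋ = 0 − 0 = 0
n=24: ⌊(25·13)/426⌋ − ⌊(24·13)/426⌋ = ⌊325/426⌋ − ⌊312/426⌋ = 0 − 0 = 0
n=25: ⌊(26·13)/426⌋ − ⌊(25·13)/426⌋ = ⌊338/426⌋ − ⌊325/426⌋ = 0 − 0 = 0
n=26: ⌊(27·13)/426⌋ − ⌊(26·13)/426⌋ = ⌊351/426⌋ − ⌊338/426⌋ = 0 − 0 = 0
n=27: ⌊(28·13)/426⌋ − ⌊(27·13)/426⌋ = ⌊364/426⌋ − ⌊351/426⌋ = 0 − 0 = 0
n=28: ⌊(29·13)/426⌋ − ⌊(28·13)/426⌋ = ⌊377/426⌋ − ⌊364/426⌋ = 0 − 0 = 0
n=29: ⌊(30·13)/426⌋ − ⌊(29·13)/426⌋ = ⌊390/426⌋ − ⌊377/426⌋ = 0 − 0 = 0
n=30: ⌊(31·13)/426⌋ − ⌊(30·13)/426⌋ = ⌊403/426⌋ − ⌊390/426⌋ = 0 − 0 = 0
n=31: ⌊(32·13)/426⌋ − ⌊(31·13)/426⌋ = ⌊416/426⌋ − ⌊403/426⌋ = 0 − 0 = 0
n=32: ⌊(33·13)/426⌋ − ⌊(32·13)/426⌋ = ⌊429/426⌋ − ⌊416/426⌋ = 1 − 0 = 1
n=33: ⌊(34·13)/426⌋ − ⌊(33·13)/426⌋ = ⌊442/426⌋ − ⌊429/426⌋ = 1 − 1 = 0
n=34: ⌊(35·13)/426⌋ − ⌊(34·13)/426⌋ = ⌊455/426⌋ − ⌊442/426⌋ = 1 − 1 = 0
n=35: ⌊(36·13)/426⌋ − ⌊(35·13)/426⌋ = ⌊468/426⌋ − ⌊455/426⌋ = 1 − 1 = 0
n=36: ⌊(37·13)/426⌋ − ⌊(36·13)/426⌋ = ⌊481/426⌋ − ⌊468/426⌋ = 1 − 1 = 0
n=37: ⌊(38·13)/426⌋ − ⌊(37·13)/426⌋ = ⌊494/426⌋ − ⌊481/426⌋ = 1 − 1 = 0
n=38: ⌊(39·13)/426⌋ − ⌊(38·13)/426⌋ = ⌊507/426⌋ − ⌊494/426⌋ = 1 − 1 = 0
n=39: ⌊(40·13)/426⌋ − ⌊(39·13)/426⌋ = ⌊520/426⌋ − ⌊507/426⌋ = 1 − 1 = 0
n=40: ⌊(41·13)/426⌋ − ⌊(40·13)/426⌋ = ⌊533/426⌋ − ⌊520/426⌋ = 1 − 1 = 0
n=41: ⌊(42·13)/426⌋ − ⌊(41·13)/426⌋ = ⌊546/426⌋ − ⌊533/426⌋ = 1 − 1 = 0
n=42: ⌊(43·13)/426⌋ − ⌊(42·13)/426⌋ = ⌊559/426⌋ − ⌊546/426⌋ = 1 − 1 = 0
n=43: ⌊(44·13)/426⌋ − ⌊(43·13)/426⌋ = ⌊572/426⌋ − ⌊559/426⌋ = 1 − 1 = 0
n=44: ⌊(45·13)/426⌋ − ⌊(44·13)/426⌋ = ⌊585/426⌋ − ⌊572/426⌋ = 1 − 1 = 0
n=45: ⌊(46·13)/426⌋ − ⌊(45·13)/426⌋ = ⌊598/426⌋ − ⌊585/426⌋ = 1 − 1 = 0
n=46: ⌊(47·13)/426⌋ − ⌊(46·13)/426⌋ = ⌊611/426⌋ − ⌊598/426⌋ = 1 − 1 = 0
n=47: ⌊(48·13)/426⌋ − ⌊(47·13)/426⌋ = ⌊624/426⌋ − ⌊611/426⌋ = 1 − 1 = 0
n=48: ⌊(49·13)/426⌋ − ⌊(48·13)/426⌋ = ⌊637/426⌋ − ⌊624/426⌋ = 1 − 1 = 0
n=49: ⌊(50·13)/426⌋ − ⌊(49·13)/426⌋ = ⌊650/426⌋ − ⌊637/426⌋ = 1 − 1 = 0
n=50: ⌊(51·13)/426⌋ − ⌊(50·13)/426⌋ = ⌊663/426⌋ − ⌊650/426⌋ = 1 − 1 = 0
n=51: ⌊(52·13)/426⌋ − ⌊(51·13)/426⌋ = ⌊676/426⌋ − ⌊663/426⌋ = 1 − 1 = 0
n=52: ⌊(53·13)/426⌋ − ⌊(52·13)/426⌋ = ⌊689/426⌋ − ⌊676/426⌋ = 1 − 1 = 0
n=53: ⌊(54·13)/426⌋ − ⌊(53·13)/426⌋ = ⌊702/426⌋ − ⌊689/426⌋ = 1 − 1 = 0
n=54: ⌊(55·13)/426⌋ − ⌊(54·13)/426⌋ = ⌊715/426⌋ − ⌊702/426⌋ = 1 − 1 = 0
n=55: ⌊(56·13)/426⌋ − ⌊(55·13)/426⌋ = ⌊728/426⌋ − ⌊715/426⌋ = 1 − 1 = 0
n=56: ⌊(57·13)/426⌋ − ⌊(56·13)/426⌋ = ⌊741/426⌋ − ⌊728/426⌋ = 1 − 1 = 0
n=57: ⌊(58·13)/426⌋ − ⌊(57·13)/426⌋ = ⌊754/426⌋ − ⌊741/426⌋ = 1 − 1 = 0
n=58: ⌊(59·13)/426⌋ − ⌊(58·13)/426⌋ = ⌊767/426⌋ − ⌊754/426⌋ = 1 − 1 = 0
n=59: ⌊(60·13)/426⌋ − ⌊(59·13)/426⌋ = ⌊780/426⌋ − ⌊767/426⌋ = 1 − 1 = 0
n=60: ⌊(61·13)/426⌋ − ⌊(60·13)/426⌋ = ⌊793/426⌋ − ⌊780/426⌋ = 1 − 1 = 0
n=61: ⌊(62·13)/426⌋ − ⌊(61·13)/426⌋ = ⌊806/426⌋ − ⌊793/426⌋ = 1 − 1 = 0
n=62: ⌊(63·13)/426⌋ − ⌊(62·13)/426⌋ = ⌊819/426⌋ − ⌊806/426⌋ = 1 − 1 = 0
n=63: ⌊(64·13)/426⌋ − ⌊(63·13)/426⌋ = ⌊832/426⌋ − ⌊819/426⌋ = 1 − 1 = 0
n=64: ⌊(65·13)/426⌋ − ⌊(64·13)/426⌋ = ⌊845/426⌋ − ⌊832/426⌋ = 1 − 1 = 0
n=65: ⌊(66·13)/426⌋ − ⌊(65·13)/426⌋ = ⌊858/426⌋ − ⌊845/426⌋ = 2 − 1 = 1
n=66: ⌊(67·13)/426⌋ − ⌊(66·13)/426⌋ = ⌊871/426⌋ − ⌊858/426⌋ = 2 − 2 = 0
n=67: ⌊(68·13)/426⌋ − ⌊(67·13)/426⌋ = ⌊884/426⌋ − ⌊871/426⌋ = 2 − 2 = 0
n=68: ⌊(69·13)/426⌋ − ⌊(68·13)/426⌋ = ⌊897/426⌋ − ⌊884/426⌋ = 2 − 2 = 0
n=69: ⌊(70·13)/426⌋ − ⌊(69·13)/426⌋ = ⌊910/426⌋ − ⌊897/426⌋ = 2 − 2 = 0
n=70: ⌊(71·13)/426⌋ − ⌊(70·13)/426⌋ = ⌊923/426⌋ − ⌊910/426⌋ = 2 − 2 = 0
n=71: ⌊(72·13)/426⌋ − ⌊(71·13)/426⌋ = ⌊936/426⌋ − ⌊923/426⌋ = 2 − 2 = 0
n=72: ⌊(73·13)/426⌋ − ⌊(72·13)/426⌋ = ⌊949/426⌋ − ⌊936/426⌋ = 2 − 2 = 0
n=73: ⌊(74·13)/426⌋ − ⌊(73·13)/426⌋ = ⌊962/426⌋ − ⌊949/426⌋ = 2 − 2 = 0
n=74: ⌊(75·13)/426⌋ − ⌊(74·13)/426⌋ = ⌊975/426⌋ − ⌊962/426⌋ = 2 − 2 = 0
n=75: ⌊(76·13)/426⌋ − ⌊(75·13)/426⌋ = ⌊988/426⌋ − ⌊975/426⌋ = 2 − 2 = 0
n=76: ⌊(77·13)/426⌋ − ⌊(76·13)/426⌋ = ⌊1001/426⌋ − ⌊988/426⌋ = 2 − 2 = 0
n=77: ⌊(78·13)/426⌋ − ⌊(77·13)/426⌋ = ⌊1014/426⌋ − ⌊1001/426⌋ = 2 − 2 = 0
n=78: ⌊(79·13)/426⌋ − ⌊(78·13)/426⌋ = ⌊1027/426⌋ − ⌊1014/426⌋ = 2 − 2 = 0
n=79: ⌊(80·13)/426⌋ − ⌊(79·13)/426⌋ = ⌊1040/426⌋ − ⌊1027/426⌋ = 2 − 2 = 0
n=80: ⌊(81·13)/426⌋ − ⌊(80·13)/426⌋ = ⌊1053/426⌋ − ⌊1040/426⌋ = 2 − 2 = 0
n=81: ⌊(82·13)/426⌋ − ⌊(81·13)/426⌋ = ⌊1066/426⌋ − ⌊1053/426⌋ = 2 − 2 = 0
n=82: ⌊(83·13)/426⌋ − ⌊(82·13)/426⌋ = ⌊1079/426⌋ − ⌊1066/426⌋ = 2 − 2 = 0
n=83: ⌊(84·13)/426⌋ − ⌊(83·13)/426⌋ = ⌊1092/426⌋ − ⌊1079/426⌋ = 2 − 2 = 0
n=84: ⌊(85·13)/426⌋ − ⌊(84·13)/426⌋ = ⌊1105/426⌋ − ⌊1092/426⌋ = 2 − 2 = 0
n=85: ⌊(86·13)/426⌋ − ⌊(85·13)/426⌋ = ⌊1118/426⌋ − ⌊1105/426⌋ = 2 − 2 = 0
n=86: ⌊(87·13)/426⌋ − ⌊(86·13)/426⌋ = ⌊1131/426⌋ − ⌊1118/426⌋ = 2 − 2 = 0
n=87: ⌊(88·13)/426⌋ − ⌊(87·13)/426⌋ = ⌊1144/426⌋ − ⌊1131/426⌋ = 2 − 2 = 0
n=88: ⌊(89·13)/426⌋ − ⌊(88·13)/426⌋ = ⌊1157/426⌋ − ⌊1144/426⌋ = 2 − 2 = 0
n=89: ⌊(90·13)/426⌋ − ⌊(89·13)/426⌋ = ⌊1170/426⌋ − ⌊1157/426⌋ = 2 − 2 = 0
n=90: ⌊(91·13)/426⌋ − ⌊(90·13)/426⌋ = ⌊1183/426⌋ − ⌊1170/426⌋ = 2 − 2 = 0
n=91: ⌊(92·13)/426⌋ − ⌊(91·13)/426⌋ = ⌊1196/426⌋ − ⌊1183/426⌋ = 2 − 2 = 0
n=92: ⌊(93·13)/426⌋ − ⌊(92·13)/426⌋ = ⌊1209/426⌋ − ⌊1196/426⌋ = 2 − 2 = 0
n=93: ⌊(94·13)/426⌋ − ⌊(93·13)/426⌋ = ⌊1222/426⌋ − ⌊1209/426⌋ = 2 − 2 = 0
n=94: ⌊(95·13)/426⌋ − ⌊(94·13)/426⌋ = ⌊1235/426⌋ − ⌊1222/426⌋ = 2 − 2 = 0
n=95: ⌊(96·13)/426⌋ − ⌊(95·13)/426⌋ = ⌊1248/426⌋ − ⌊1235/426⌋ = 2 − 2 = 0
n=96: ⌊(97·13)/426⌋ − ⌊(96·13)/426⌋ = ⌊1261/426⌋ − ⌊1248/426⌋ = 2 − 2 = 0
n=97: ⌊(98·13)/426⌋ − ⌊(97·13)/426⌋ = ⌊1274/426⌋ − ⌊1261/426⌋ = 2 − 2 = 0
n=98: ⌊(99·13)/426⌋ − ⌊(98·13)/426⌋ = ⌊1287/426⌋ − ⌊1274/426⌋ = 3 − 2 = 1
n=99: ⌊(100·13)/426⌋ − ⌊(99·13)/426⌋ = ⌊1300/426⌋ − ⌊1287/426⌋ = 3 − 3 = 0
n=100: ⌊(101·13)/426⌋ − ⌊(100·13)/426⌋ = ⌊1313/426⌋ − ⌊1300/426⌋ = 3 − 3 = 0
n=101: ⌊(102·13)/426⌋ − ⌊(101·13)/426⌋ = ⌊1326/426⌋ − ⌊1313/426⌋ = 3 − 3 = 0
n=102: ⌊(103·13)/426⌋ − ⌊(102·13)/426⌋ = ⌊1339/426⌋ − ⌊1326/426⌋ = 3 − 3 = 0
n=103: ⌊(104·13)/426⌋ − ⌊(103·13)/426⌋ = ⌊1352/426⌋ − ⌊1339/426⌋ = 3 − 3 = 0
n=104: ⌊(105·13)/426⌋ − ⌊(104·13)/426⌋ = ⌊1365/426⌋ − ⌊1352/426⌋ = 3 − 3 = 0
n=105: ⌊(106·13)/426⌋ − ⌊(105·13)/426⌋ = ⌊1378/426⌋ − ⌊1365/426⌋ = 3 − 3 = 0
n=106: ⌊(107·13)/426⌋ − ⌊(106·13)/426⌋ = ⌊1391/426⌋ − ⌊1378/426⌋ = 3 − 3 = 0
n=107: ⌊(108·13)/426⌋ − ⌊(107·13)/426⌋ = ⌊1404/426⌋ − ⌊1391/426⌋ = 3 − 3 = 0
n=108: ⌊(109·13)/426⌋ − ⌊(108·13)/426⌋ = ⌊1417/426⌋ − ⌊1404/426⌋ = 3 − 3 = 0
n=109: ⌊(110·13)/426⌋ − ⌊(109·13)/426⌋ = ⌊1430/426⌋ − ⌊1417/426⌋ = 3 − 3 = 0
n=110: ⌊(111·13)/426⌋ − ⌊(110·13)/426⌋ = ⌊1443/426⌋ − ⌊1430/426⌋ = 3 − 3 = 0
n=111: ⌊(112·13)/426⌋ − ⌊(111·13)/426⌋ = ⌊1456/426⌋ − ⌊1443/426⌋ = 3 − 3 = 0
n=112: ⌊(113·13)/426⌋ − ⌊(112·13)/426⌋ = ⌊1469/426⌋ − ⌊1456/426⌋ = 3 − 3 = 0
n=113: ⌊(114·13)/426⌋ − ⌊(113·13)/426⌋ = ⌊1482/426⌋ − ⌊1469/426⌋ = 3 − 3 = 0
n=114: ⌊(115·13)/426⌋ − ⌊(114·13)/426⌋ = ⌊1495/426⌋ − ⌊1482/426⌋ = 3 − 3 = 0
n=115: ⌊(116·13)/426⌋ − ⌊(115·13)/426⌋ = ⌊1508/426⌋ − ⌊1495/426⌋ = 3 − 3 = 0

00000000000000000000000000000000100000000000000000000000000000000100000000000000000000000000000000100000000000000000


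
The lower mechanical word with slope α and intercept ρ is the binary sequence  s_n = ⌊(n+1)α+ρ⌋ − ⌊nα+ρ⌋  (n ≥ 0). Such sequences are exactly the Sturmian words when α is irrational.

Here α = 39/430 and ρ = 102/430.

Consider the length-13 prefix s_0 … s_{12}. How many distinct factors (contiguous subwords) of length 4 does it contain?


5

t_n = ⌊(n·39+102)/430⌋ for n = 0 … 13:
  n=0…9: ⌊102/430⌋=0 ⌊141/430⌋=0 ⌊180/430⌋=0 ⌊219/430⌋=0 ⌊258/430⌋=0 ⌊297/430⌋=0 ⌊336/430⌋=0 ⌊375/430⌋=0 ⌊414/430⌋=0 ⌊453/430⌋=1
  n=10…13: ⌊492/430⌋=1 ⌊531/430⌋=1 ⌊570/430⌋=1 ⌊609/430⌋=1
s_n = t_(n+1) − t_n for n = 0 … 12 gives
prefix = 0000000010000
slide a length-4 window over [0..3] … [9..12] (10 windows); first occurrence of each distinct factor:
  [  0..  3] 0000
  [  5..  8] 0001
  [  6..  9] 0010
  [  7.. 10] 0100
  [  8.. 11] 1000
  (the other 5 windows repeat one of these)
distinct factors: {0000, 0001, 0010, 0100, 1000}
count = 5  (Sturmian bound for length 4 is 5)


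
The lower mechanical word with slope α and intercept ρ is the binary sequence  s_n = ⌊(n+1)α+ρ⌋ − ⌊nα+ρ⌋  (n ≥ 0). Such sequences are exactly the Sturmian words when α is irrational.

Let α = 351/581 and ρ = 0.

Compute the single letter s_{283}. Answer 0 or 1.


1

(n+1)α + ρ = (284·351) / 581 = 99684/581
nα + ρ     = (283·351) / 581 = 99333/581
⌊99684/581⌋ = 171,  ⌊99333/581⌋ = 170
s_{283} = 171 − 170 = 1


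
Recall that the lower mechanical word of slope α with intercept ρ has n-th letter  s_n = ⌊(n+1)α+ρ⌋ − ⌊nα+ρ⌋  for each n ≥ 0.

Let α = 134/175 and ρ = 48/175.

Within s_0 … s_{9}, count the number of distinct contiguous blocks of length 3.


t_n = ⌊(n·134+48)/175⌋ for n = 0 … 10:
  n=0…9: ⌊48/175⌋=0 ⌊182/175⌋=1 ⌊316/175⌋=1 ⌊450/175⌋=2 ⌊584/175⌋=3 ⌊718/175⌋=4 ⌊852/175⌋=4 ⌊986/175⌋=5 ⌊1120/175⌋=6 ⌊1254/175⌋=7
  n=10: ⌊1388/175⌋=7
s_n = t_(n+1) − t_n for n = 0 … 9 gives
prefix = 1011101110
slide a length-3 window over [0..2] … [7..9] (8 windows); first occurrence of each distinct factor:
  [  0..  2] 101
  [  1..  3] 011
  [  2..  4] 111
  [  3..  5] 110
  (the other 4 windows repeat one of these)
distinct factors: {011, 101, 110, 111}
count = 4  (Sturmian bound for length 3 is 4)

4


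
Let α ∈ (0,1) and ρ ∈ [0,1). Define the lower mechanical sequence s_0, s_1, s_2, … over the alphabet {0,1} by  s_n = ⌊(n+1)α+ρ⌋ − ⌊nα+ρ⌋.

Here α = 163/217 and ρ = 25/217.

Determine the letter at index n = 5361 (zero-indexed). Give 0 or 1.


0

(n+1)α + ρ = (5362·163 + 25) / 217 = 874031/217
nα + ρ     = (5361·163 + 25) / 217 = 873868/217
⌊874031/217⌋ = 4027,  ⌊873868/217⌋ = 4027
s_{5361} = 4027 − 4027 = 0


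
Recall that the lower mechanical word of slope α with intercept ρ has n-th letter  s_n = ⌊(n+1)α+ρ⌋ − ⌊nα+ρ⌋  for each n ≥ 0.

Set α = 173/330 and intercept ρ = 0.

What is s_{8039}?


(n+1)α + ρ = (8040·173) / 330 = 1390920/330
nα + ρ     = (8039·173) / 330 = 1390747/330
⌊1390920/330⌋ = 4214,  ⌊1390747/330⌋ = 4214
s_{8039} = 4214 − 4214 = 0

0


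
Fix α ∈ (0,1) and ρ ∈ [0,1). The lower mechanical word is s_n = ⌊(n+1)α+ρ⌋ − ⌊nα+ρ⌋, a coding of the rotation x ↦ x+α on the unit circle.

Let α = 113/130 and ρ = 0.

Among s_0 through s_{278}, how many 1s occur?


242

#1s = Σ_{n=0}^{278} s_n = Σ_{n=0}^{278} (⌊(n+1)α+ρ⌋ − ⌊nα+ρ⌋)
the sum telescopes: every ⌊nα+ρ⌋ with 0 < n < 279 appears once with + and once with −, leaving ⌊279α+ρ⌋ − ⌊0·α+ρ⌋
279α + ρ = (279·113) / 130 = 31527/130
ρ = 0/130
⌊31527/130⌋ = 242,  ⌊0/130⌋ = 0
#1s = 242 − 0 = 242


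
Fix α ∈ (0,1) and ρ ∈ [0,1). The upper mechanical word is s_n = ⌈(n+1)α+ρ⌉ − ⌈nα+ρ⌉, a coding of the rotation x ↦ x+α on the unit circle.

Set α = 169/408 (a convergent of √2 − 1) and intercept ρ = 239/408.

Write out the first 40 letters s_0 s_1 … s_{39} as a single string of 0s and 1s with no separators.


n=0: ⌈(1·169+239)/408⌉ − ⌈(0·169+239)/408⌉ = ⌈408/408⌉ − ⌈239/408⌉ = 1 − 1 = 0
n=1: ⌈(2·169+239)/408⌉ − ⌈(1·169+239)/408⌉ = ⌈577/408⌉ − ⌈408/408⌉ = 2 − 1 = 1
n=2: ⌈(3·169+239)/408⌉ − ⌈(2·169+239)/408⌉ = ⌈746/408⌉ − ⌈577/408⌉ = 2 − 2 = 0
n=3: ⌈(4·169+239)/408⌉ − ⌈(3·169+239)/408⌉ = ⌈915/408⌉ − ⌈746/408⌉ = 3 − 2 = 1
n=4: ⌈(5·169+239)/408⌉ − ⌈(4·169+239)/408⌉ = ⌈1084/408⌉ − ⌈915/408⌉ = 3 − 3 = 0
n=5: ⌈(6·169+239)/408⌉ − ⌈(5·169+239)/408⌉ = ⌈1253/408⌉ − ⌈1084/408⌉ = 4 − 3 = 1
n=6: ⌈(7·169+239)/408⌉ − ⌈(6·169+239)/408⌉ = ⌈1422/408⌉ − ⌈1253/408⌉ = 4 − 4 = 0
n=7: ⌈(8·169+239)/408⌉ − ⌈(7·169+239)/408⌉ = ⌈1591/408⌉ − ⌈1422/408⌉ = 4 − 4 = 0
n=8: ⌈(9·169+239)/408⌉ − ⌈(8·169+239)/408⌉ = ⌈1760/408⌉ − ⌈1591/408⌉ = 5 − 4 = 1
n=9: ⌈(10·169+239)/408⌉ − ⌈(9·169+239)/408⌉ = ⌈1929/408⌉ − ⌈1760/408⌉ = 5 − 5 = 0
n=10: ⌈(11·169+239)/408⌉ − ⌈(10·169+239)/408⌉ = ⌈2098/408⌉ − ⌈1929/408⌉ = 6 − 5 = 1
n=11: ⌈(12·169+239)/408⌉ − ⌈(11·169+239)/408⌉ = ⌈2267/408⌉ − ⌈2098/408⌉ = 6 − 6 = 0
n=12: ⌈(13·169+239)/408⌉ − ⌈(12·169+239)/408⌉ = ⌈2436/408⌉ − ⌈2267/408⌉ = 6 − 6 = 0
n=13: ⌈(14·169+239)/408⌉ − ⌈(13·169+239)/408⌉ = ⌈2605/408⌉ − ⌈2436/408⌉ = 7 − 6 = 1
n=14: ⌈(15·169+239)/408⌉ − ⌈(14·169+239)/408⌉ = ⌈2774/408⌉ − ⌈2605/408⌉ = 7 − 7 = 0
n=15: ⌈(16·169+239)/408⌉ − ⌈(15·169+239)/408⌉ = ⌈2943/408⌉ − ⌈2774/408⌉ = 8 − 7 = 1
n=16: ⌈(17·169+239)/408⌉ − ⌈(16·169+239)/408⌉ = ⌈3112/408⌉ − ⌈2943/408⌉ = 8 − 8 = 0
n=17: ⌈(18·169+239)/408⌉ − ⌈(17·169+239)/408⌉ = ⌈3281/408⌉ − ⌈3112/408⌉ = 9 − 8 = 1
n=18: ⌈(19·169+239)/408⌉ − ⌈(18·169+239)/408⌉ = ⌈3450/408⌉ − ⌈3281/408⌉ = 9 − 9 = 0
n=19: ⌈(20·169+239)/408⌉ − ⌈(19·169+239)/408⌉ = ⌈3619/408⌉ − ⌈3450/408⌉ = 9 − 9 = 0
n=20: ⌈(21·169+239)/408⌉ − ⌈(20·169+239)/408⌉ = ⌈3788/408⌉ − ⌈3619/408⌉ = 10 − 9 = 1
n=21: ⌈(22·169+239)/408⌉ − ⌈(21·169+239)/408⌉ = ⌈3957/408⌉ − ⌈3788/408⌉ = 10 − 10 = 0
n=22: ⌈(23·169+239)/408⌉ − ⌈(22·169+239)/408⌉ = ⌈4126/408⌉ − ⌈3957/408⌉ = 11 − 10 = 1
n=23: ⌈(24·169+239)/408⌉ − ⌈(23·169+239)/408⌉ = ⌈4295/408⌉ − ⌈4126/408⌉ = 11 − 11 = 0
n=24: ⌈(25·169+239)/408⌉ − ⌈(24·169+239)/408⌉ = ⌈4464/408⌉ − ⌈4295/408⌉ = 11 − 11 = 0
n=25: ⌈(26·169+239)/408⌉ − ⌈(25·169+239)/408⌉ = ⌈4633/408⌉ − ⌈4464/408⌉ = 12 − 11 = 1
n=26: ⌈(27·169+239)/408⌉ − ⌈(26·169+239)/408⌉ = ⌈4802/408⌉ − ⌈4633/408⌉ = 12 − 12 = 0
n=27: ⌈(28·169+239)/408⌉ − ⌈(27·169+239)/408⌉ = ⌈4971/408⌉ − ⌈4802/408⌉ = 13 − 12 = 1
n=28: ⌈(29·169+239)/408⌉ − ⌈(28·169+239)/408⌉ = ⌈5140/408⌉ − ⌈4971/408⌉ = 13 − 13 = 0
n=29: ⌈(30·169+239)/408⌉ − ⌈(29·169+239)/408⌉ = ⌈5309/408⌉ − ⌈5140/408⌉ = 14 − 13 = 1
n=30: ⌈(31·169+239)/408⌉ − ⌈(30·169+239)/408⌉ = ⌈5478/408⌉ − ⌈5309/408⌉ = 14 − 14 = 0
n=31: ⌈(32·169+239)/408⌉ − ⌈(31·169+239)/408⌉ = ⌈5647/408⌉ − ⌈5478/408⌉ = 14 − 14 = 0
n=32: ⌈(33·169+239)/408⌉ − ⌈(32·169+239)/408⌉ = ⌈5816/408⌉ − ⌈5647/408⌉ = 15 − 14 = 1
n=33: ⌈(34·169+239)/408⌉ − ⌈(33·169+239)/408⌉ = ⌈5985/408⌉ − ⌈5816/408⌉ = 15 − 15 = 0
n=34: ⌈(35·169+239)/408⌉ − ⌈(34·169+239)/408⌉ = ⌈6154/408⌉ − ⌈5985/408⌉ = 16 − 15 = 1
n=35: ⌈(36·169+239)/408⌉ − ⌈(35·169+239)/408⌉ = ⌈6323/408⌉ − ⌈6154/408⌉ = 16 − 16 = 0
n=36: ⌈(37·169+239)/408⌉ − ⌈(36·169+239)/408⌉ = ⌈6492/408⌉ − ⌈6323/408⌉ = 16 − 16 = 0
n=37: ⌈(38·169+239)/408⌉ − ⌈(37·169+239)/408⌉ = ⌈6661/408⌉ − ⌈6492/408⌉ = 17 − 16 = 1
n=38: ⌈(39·169+239)/408⌉ − ⌈(38·169+239)/408⌉ = ⌈6830/408⌉ − ⌈6661/408⌉ = 17 − 17 = 0
n=39: ⌈(40·169+239)/408⌉ − ⌈(39·169+239)/408⌉ = ⌈6999/408⌉ − ⌈6830/408⌉ = 18 − 17 = 1

0101010010100101010010100101010010100101


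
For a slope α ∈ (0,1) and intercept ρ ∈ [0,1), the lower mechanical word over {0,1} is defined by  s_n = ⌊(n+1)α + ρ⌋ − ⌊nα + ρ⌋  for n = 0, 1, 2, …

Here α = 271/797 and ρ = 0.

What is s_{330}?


(n+1)α + ρ = (331·271) / 797 = 89701/797
nα + ρ     = (330·271) / 797 = 89430/797
⌊89701/797⌋ = 112,  ⌊89430/797⌋ = 112
s_{330} = 112 − 112 = 0

0


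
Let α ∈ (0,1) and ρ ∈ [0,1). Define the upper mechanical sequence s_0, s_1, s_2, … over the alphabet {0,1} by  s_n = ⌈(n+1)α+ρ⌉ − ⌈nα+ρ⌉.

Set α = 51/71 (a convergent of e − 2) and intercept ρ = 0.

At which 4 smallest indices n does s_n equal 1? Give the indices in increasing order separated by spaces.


0 1 2 4

n=0: ⌈51/71⌉−⌈0/71⌉ = 1−0 = 1  ← one
n=1: ⌈102/71⌉−⌈51/71⌉ = 2−1 = 1  ← one
n=2: ⌈153/71⌉−⌈102/71⌉ = 3−2 = 1  ← one
n=3: ⌈204/71⌉−⌈153/71⌉ = 3−3 = 0
n=4: ⌈255/71⌉−⌈204/71⌉ = 4−3 = 1  ← one
positions of the first 4 ones: 0 1 2 4


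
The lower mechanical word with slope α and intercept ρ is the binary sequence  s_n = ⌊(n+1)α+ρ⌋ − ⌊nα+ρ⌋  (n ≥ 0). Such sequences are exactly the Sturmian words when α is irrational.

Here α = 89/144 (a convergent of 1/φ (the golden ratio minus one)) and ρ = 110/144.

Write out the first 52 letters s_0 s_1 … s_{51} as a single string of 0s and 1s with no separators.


n=0: ⌊(1·89+110)/144⌋ − ⌊(0·89+110)/144⌋ = ⌊199/144⌋ − ⌊110/144⌋ = 1 − 0 = 1
n=1: ⌊(2·89+110)/144⌋ − ⌊(1·89+110)/144⌋ = ⌊288/144⌋ − ⌊199/144⌋ = 2 − 1 = 1
n=2: ⌊(3·89+110)/144⌋ − ⌊(2·89+110)/144⌋ = ⌊377/144⌋ − ⌊288/144⌋ = 2 − 2 = 0
n=3: ⌊(4·89+110)/144⌋ − ⌊(3·89+110)/144⌋ = ⌊466/144⌋ − ⌊377/144⌋ = 3 − 2 = 1
n=4: ⌊(5·89+110)/144⌋ − ⌊(4·89+110)/144⌋ = ⌊555/144⌋ − ⌊466/144⌋ = 3 − 3 = 0
n=5: ⌊(6·89+110)/144⌋ − ⌊(5·89+110)/144⌋ = ⌊644/144⌋ − ⌊555/144⌋ = 4 − 3 = 1
n=6: ⌊(7·89+110)/144⌋ − ⌊(6·89+110)/144⌋ = ⌊733/144⌋ − ⌊644/144⌋ = 5 − 4 = 1
n=7: ⌊(8·89+110)/144⌋ − ⌊(7·89+110)/144⌋ = ⌊822/144⌋ − ⌊733/144⌋ = 5 − 5 = 0
n=8: ⌊(9·89+110)/144⌋ − ⌊(8·89+110)/144⌋ = ⌊911/144⌋ − ⌊822/144⌋ = 6 − 5 = 1
n=9: ⌊(10·89+110)/144⌋ − ⌊(9·89+110)/144⌋ = ⌊1000/144⌋ − ⌊911/144⌋ = 6 − 6 = 0
n=10: ⌊(11·89+110)/144⌋ − ⌊(10·89+110)/144⌋ = ⌊1089/144⌋ − ⌊1000/144⌋ = 7 − 6 = 1
n=11: ⌊(12·89+110)/144⌋ − ⌊(11·89+110)/144⌋ = ⌊1178/144⌋ − ⌊1089/144⌋ = 8 − 7 = 1
n=12: ⌊(13·89+110)/144⌋ − ⌊(12·89+110)/144⌋ = ⌊1267/144⌋ − ⌊1178/144⌋ = 8 − 8 = 0
n=13: ⌊(14·89+110)/144⌋ − ⌊(13·89+110)/144⌋ = ⌊1356/144⌋ − ⌊1267/144⌋ = 9 − 8 = 1
n=14: ⌊(15·89+110)/144⌋ − ⌊(14·89+110)/144⌋ = ⌊1445/144⌋ − ⌊1356/144⌋ = 10 − 9 = 1
n=15: ⌊(16·89+110)/144⌋ − ⌊(15·89+110)/144⌋ = ⌊1534/144⌋ − ⌊1445/144⌋ = 10 − 10 = 0
n=16: ⌊(17·89+110)/144⌋ − ⌊(16·89+110)/144⌋ = ⌊1623/144⌋ − ⌊1534/144⌋ = 11 − 10 = 1
n=17: ⌊(18·89+110)/144⌋ − ⌊(17·89+110)/144⌋ = ⌊1712/144⌋ − ⌊1623/144⌋ = 11 − 11 = 0
n=18: ⌊(19·89+110)/144⌋ − ⌊(18·89+110)/144⌋ = ⌊1801/144⌋ − ⌊1712/144⌋ = 12 − 11 = 1
n=19: ⌊(20·89+110)/144⌋ − ⌊(19·89+110)/144⌋ = ⌊1890/144⌋ − ⌊1801/144⌋ = 13 − 12 = 1
n=20: ⌊(21·89+110)/144⌋ − ⌊(20·89+110)/144⌋ = ⌊1979/144⌋ − ⌊1890/144⌋ = 13 − 13 = 0
n=21: ⌊(22·89+110)/144⌋ − ⌊(21·89+110)/144⌋ = ⌊2068/144⌋ − ⌊1979/144⌋ = 14 − 13 = 1
n=22: ⌊(23·89+110)/144⌋ − ⌊(22·89+110)/144⌋ = ⌊2157/144⌋ − ⌊2068/144⌋ = 14 − 14 = 0
n=23: ⌊(24·89+110)/144⌋ − ⌊(23·89+110)/144⌋ = ⌊2246/144⌋ − ⌊2157/144⌋ = 15 − 14 = 1
n=24: ⌊(25·89+110)/144⌋ − ⌊(24·89+110)/144⌋ = ⌊2335/144⌋ − ⌊2246/144⌋ = 16 − 15 = 1
n=25: ⌊(26·89+110)/144⌋ − ⌊(25·89+110)/144⌋ = ⌊2424/144⌋ − ⌊2335/144⌋ = 16 − 16 = 0
n=26: ⌊(27·89+110)/144⌋ − ⌊(26·89+110)/144⌋ = ⌊2513/144⌋ − ⌊2424/144⌋ = 17 − 16 = 1
n=27: ⌊(28·89+110)/144⌋ − ⌊(27·89+110)/144⌋ = ⌊2602/144⌋ − ⌊2513/144⌋ = 18 − 17 = 1
n=28: ⌊(29·89+110)/144⌋ − ⌊(28·89+110)/144⌋ = ⌊2691/144⌋ − ⌊2602/144⌋ = 18 − 18 = 0
n=29: ⌊(30·89+110)/144⌋ − ⌊(29·89+110)/144⌋ = ⌊2780/144⌋ − ⌊2691/144⌋ = 19 − 18 = 1
n=30: ⌊(31·89+110)/144⌋ − ⌊(30·89+110)/144⌋ = ⌊2869/144⌋ − ⌊2780/144⌋ = 19 − 19 = 0
n=31: ⌊(32·89+110)/144⌋ − ⌊(31·89+110)/144⌋ = ⌊2958/144⌋ − ⌊2869/144⌋ = 20 − 19 = 1
n=32: ⌊(33·89+110)/144⌋ − ⌊(32·89+110)/144⌋ = ⌊3047/144⌋ − ⌊2958/144⌋ = 21 − 20 = 1
n=33: ⌊(34·89+110)/144⌋ − ⌊(33·89+110)/144⌋ = ⌊3136/144⌋ − ⌊3047/144⌋ = 21 − 21 = 0
n=34: ⌊(35·89+110)/144⌋ − ⌊(34·89+110)/144⌋ = ⌊3225/144⌋ − ⌊3136/144⌋ = 22 − 21 = 1
n=35: ⌊(36·89+110)/144⌋ − ⌊(35·89+110)/144⌋ = ⌊3314/144⌋ − ⌊3225/144⌋ = 23 − 22 = 1
n=36: ⌊(37·89+110)/144⌋ − ⌊(36·89+110)/144⌋ = ⌊3403/144⌋ − ⌊3314/144⌋ = 23 − 23 = 0
n=37: ⌊(38·89+110)/144⌋ − ⌊(37·89+110)/144⌋ = ⌊3492/144⌋ − ⌊3403/144⌋ = 24 − 23 = 1
n=38: ⌊(39·89+110)/144⌋ − ⌊(38·89+110)/144⌋ = ⌊3581/144⌋ − ⌊3492/144⌋ = 24 − 24 = 0
n=39: ⌊(40·89+110)/144⌋ − ⌊(39·89+110)/144⌋ = ⌊3670/144⌋ − ⌊3581/144⌋ = 25 − 24 = 1
n=40: ⌊(41·89+110)/144⌋ − ⌊(40·89+110)/144⌋ = ⌊3759/144⌋ − ⌊3670/144⌋ = 26 − 25 = 1
n=41: ⌊(42·89+110)/144⌋ − ⌊(41·89+110)/144⌋ = ⌊3848/144⌋ − ⌊3759/144⌋ = 26 − 26 = 0
n=42: ⌊(43·89+110)/144⌋ − ⌊(42·89+110)/144⌋ = ⌊3937/144⌋ − ⌊3848/144⌋ = 27 − 26 = 1
n=43: ⌊(44·89+110)/144⌋ − ⌊(43·89+110)/144⌋ = ⌊4026/144⌋ − ⌊3937/144⌋ = 27 − 27 = 0
n=44: ⌊(45·89+110)/144⌋ − ⌊(44·89+110)/144⌋ = ⌊4115/144⌋ − ⌊4026/144⌋ = 28 − 27 = 1
n=45: ⌊(46·89+110)/144⌋ − ⌊(45·89+110)/144⌋ = ⌊4204/144⌋ − ⌊4115/144⌋ = 29 − 28 = 1
n=46: ⌊(47·89+110)/144⌋ − ⌊(46·89+110)/144⌋ = ⌊4293/144⌋ − ⌊4204/144⌋ = 29 − 29 = 0
n=47: ⌊(48·89+110)/144⌋ − ⌊(47·89+110)/144⌋ = ⌊4382/144⌋ − ⌊4293/144⌋ = 30 − 29 = 1
n=48: ⌊(49·89+110)/144⌋ − ⌊(48·89+110)/144⌋ = ⌊4471/144⌋ − ⌊4382/144⌋ = 31 − 30 = 1
n=49: ⌊(50·89+110)/144⌋ − ⌊(49·89+110)/144⌋ = ⌊4560/144⌋ − ⌊4471/144⌋ = 31 − 31 = 0
n=50: ⌊(51·89+110)/144⌋ − ⌊(50·89+110)/144⌋ = ⌊4649/144⌋ − ⌊4560/144⌋ = 32 − 31 = 1
n=51: ⌊(52·89+110)/144⌋ − ⌊(51·89+110)/144⌋ = ⌊4738/144⌋ − ⌊4649/144⌋ = 32 − 32 = 0

1101011010110110101101011011010110110101101011011010
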